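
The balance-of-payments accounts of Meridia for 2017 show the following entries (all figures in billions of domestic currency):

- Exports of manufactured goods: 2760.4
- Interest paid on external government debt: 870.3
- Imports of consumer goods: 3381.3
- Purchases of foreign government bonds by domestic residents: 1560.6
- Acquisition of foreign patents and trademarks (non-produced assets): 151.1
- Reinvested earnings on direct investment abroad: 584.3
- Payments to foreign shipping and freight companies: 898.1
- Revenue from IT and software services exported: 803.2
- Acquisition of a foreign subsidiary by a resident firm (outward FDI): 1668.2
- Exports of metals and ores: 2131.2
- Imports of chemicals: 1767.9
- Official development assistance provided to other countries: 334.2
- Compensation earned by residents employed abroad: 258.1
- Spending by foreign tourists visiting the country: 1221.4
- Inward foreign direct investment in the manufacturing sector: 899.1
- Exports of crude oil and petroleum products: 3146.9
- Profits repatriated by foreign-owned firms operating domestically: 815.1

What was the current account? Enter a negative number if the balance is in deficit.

2838.6

Goods: -1767.9 - 3381.3 + 2131.2 + 3146.9 + 2760.4 = 2889.3
Services: 1221.4 + 803.2 - 898.1 = 1126.5
Primary income: -815.1 + 258.1 - 870.3 + 584.3 = -843.0
Secondary income: -334.2
Current account = 2889.3 + 1126.5 + (-843.0) + (-334.2) = 2838.6
(Excluded from the current account — financial account: purchases of foreign government bonds by domestic residents 1560.6, acquisition of a foreign subsidiary by a resident firm (outward FDI) 1668.2, inward foreign direct investment in the manufacturing sector 899.1; capital account: acquisition of foreign patents and trademarks (non-produced assets) 151.1.)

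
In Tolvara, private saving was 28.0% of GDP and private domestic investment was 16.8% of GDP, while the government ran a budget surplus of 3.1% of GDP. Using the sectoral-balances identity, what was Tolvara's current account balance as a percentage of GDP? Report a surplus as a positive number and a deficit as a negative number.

14.3

By the sectoral-balances identity, CA = (S_private - I) + (T - G).
Private balance = 28.0 - 16.8 = 11.2
Government balance (T - G) = 3.1
CA = 11.2 + 3.1 = 14.3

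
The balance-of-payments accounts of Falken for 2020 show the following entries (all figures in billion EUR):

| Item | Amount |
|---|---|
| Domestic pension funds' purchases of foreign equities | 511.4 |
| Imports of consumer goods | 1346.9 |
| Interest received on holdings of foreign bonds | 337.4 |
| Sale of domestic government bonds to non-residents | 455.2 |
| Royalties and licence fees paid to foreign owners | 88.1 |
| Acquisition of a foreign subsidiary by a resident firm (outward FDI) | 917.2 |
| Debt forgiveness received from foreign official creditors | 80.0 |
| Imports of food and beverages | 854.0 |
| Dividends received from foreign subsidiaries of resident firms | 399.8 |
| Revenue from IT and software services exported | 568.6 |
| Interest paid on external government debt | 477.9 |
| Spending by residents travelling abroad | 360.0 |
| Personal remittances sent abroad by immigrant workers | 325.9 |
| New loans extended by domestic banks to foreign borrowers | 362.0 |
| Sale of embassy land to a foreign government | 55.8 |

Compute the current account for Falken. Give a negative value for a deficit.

-2147.0

Goods: -854.0 - 1346.9 = -2200.9
Services: -88.1 - 360.0 + 568.6 = 120.5
Primary income: -477.9 + 337.4 + 399.8 = 259.3
Secondary income: -325.9
Current account = (-2200.9) + 120.5 + 259.3 + (-325.9) = -2147.0
(Excluded from the current account — financial account: domestic pension funds' purchases of foreign equities 511.4, sale of domestic government bonds to non-residents 455.2, acquisition of a foreign subsidiary by a resident firm (outward FDI) 917.2, new loans extended by domestic banks to foreign borrowers 362.0; capital account: debt forgiveness received from foreign official creditors 80.0, sale of embassy land to a foreign government 55.8.)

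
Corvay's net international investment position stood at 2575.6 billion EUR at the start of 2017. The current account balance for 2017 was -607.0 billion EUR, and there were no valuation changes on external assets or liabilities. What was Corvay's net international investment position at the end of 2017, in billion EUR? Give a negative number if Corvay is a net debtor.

With no valuation effects, change in NIIP = current account = -607.0
End-of-year NIIP = 2575.6 + (-607.0) = 1968.6

1968.6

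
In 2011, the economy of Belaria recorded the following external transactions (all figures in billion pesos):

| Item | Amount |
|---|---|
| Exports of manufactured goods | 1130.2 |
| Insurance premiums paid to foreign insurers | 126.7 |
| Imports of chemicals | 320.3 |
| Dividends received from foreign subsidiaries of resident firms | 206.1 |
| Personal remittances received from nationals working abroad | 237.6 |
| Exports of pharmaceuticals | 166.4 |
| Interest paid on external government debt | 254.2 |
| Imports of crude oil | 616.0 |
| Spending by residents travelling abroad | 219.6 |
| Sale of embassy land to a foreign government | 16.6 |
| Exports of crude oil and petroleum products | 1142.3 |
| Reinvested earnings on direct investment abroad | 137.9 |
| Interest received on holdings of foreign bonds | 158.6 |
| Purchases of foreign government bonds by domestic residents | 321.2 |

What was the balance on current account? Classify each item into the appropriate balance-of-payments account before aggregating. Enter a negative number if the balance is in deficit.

1642.3

Goods: 1142.3 - 616.0 + 1130.2 - 320.3 + 166.4 = 1502.6
Services: -219.6 - 126.7 = -346.3
Primary income: 158.6 + 137.9 - 254.2 + 206.1 = 248.4
Secondary income: 237.6
Current account = 1502.6 + (-346.3) + 248.4 + 237.6 = 1642.3
(Excluded from the current account — capital account: sale of embassy land to a foreign government 16.6; financial account: purchases of foreign government bonds by domestic residents 321.2.)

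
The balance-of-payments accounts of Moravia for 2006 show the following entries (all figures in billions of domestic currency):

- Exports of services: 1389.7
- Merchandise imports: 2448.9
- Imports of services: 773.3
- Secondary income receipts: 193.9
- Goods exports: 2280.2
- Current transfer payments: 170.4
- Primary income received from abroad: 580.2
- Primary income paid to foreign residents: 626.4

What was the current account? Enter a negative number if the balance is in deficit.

425.0

Goods balance = 2280.2 - 2448.9 = -168.7
Services balance = 1389.7 - 773.3 = 616.4
Trade balance (goods + services) = -168.7 + 616.4 = 447.7
Net primary income = 580.2 - 626.4 = -46.2
Net secondary income = 193.9 - 170.4 = 23.5
Current account = 447.7 + (-46.2) + 23.5 = 425.0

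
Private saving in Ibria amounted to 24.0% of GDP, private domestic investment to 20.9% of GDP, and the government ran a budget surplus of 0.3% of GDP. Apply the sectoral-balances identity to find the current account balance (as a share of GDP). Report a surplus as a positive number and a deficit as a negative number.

By the sectoral-balances identity, CA = (S_private - I) + (T - G).
Private balance = 24.0 - 20.9 = 3.1
Government balance (T - G) = 0.3
CA = 3.1 + 0.3 = 3.4

3.4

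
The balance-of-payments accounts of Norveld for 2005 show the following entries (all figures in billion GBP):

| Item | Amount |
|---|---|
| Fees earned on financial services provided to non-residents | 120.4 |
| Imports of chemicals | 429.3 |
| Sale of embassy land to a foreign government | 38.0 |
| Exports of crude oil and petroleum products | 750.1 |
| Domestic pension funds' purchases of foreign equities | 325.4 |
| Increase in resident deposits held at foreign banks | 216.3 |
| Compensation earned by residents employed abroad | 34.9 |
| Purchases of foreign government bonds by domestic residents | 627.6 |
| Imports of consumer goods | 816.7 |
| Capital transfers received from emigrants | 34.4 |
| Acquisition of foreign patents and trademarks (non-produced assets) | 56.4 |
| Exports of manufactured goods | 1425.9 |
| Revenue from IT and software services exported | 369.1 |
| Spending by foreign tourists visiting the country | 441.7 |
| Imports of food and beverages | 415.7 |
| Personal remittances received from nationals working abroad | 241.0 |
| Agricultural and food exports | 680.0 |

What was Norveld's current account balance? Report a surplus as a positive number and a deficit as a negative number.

2401.4

Goods: 680.0 - 429.3 - 415.7 + 1425.9 + 750.1 - 816.7 = 1194.3
Services: 369.1 + 120.4 + 441.7 = 931.2
Primary income: 34.9
Secondary income: 241.0
Current account = 1194.3 + 931.2 + 34.9 + 241.0 = 2401.4
(Excluded from the current account — capital account: sale of embassy land to a foreign government 38.0, capital transfers received from emigrants 34.4, acquisition of foreign patents and trademarks (non-produced assets) 56.4; financial account: domestic pension funds' purchases of foreign equities 325.4, increase in resident deposits held at foreign banks 216.3, purchases of foreign government bonds by domestic residents 627.6.)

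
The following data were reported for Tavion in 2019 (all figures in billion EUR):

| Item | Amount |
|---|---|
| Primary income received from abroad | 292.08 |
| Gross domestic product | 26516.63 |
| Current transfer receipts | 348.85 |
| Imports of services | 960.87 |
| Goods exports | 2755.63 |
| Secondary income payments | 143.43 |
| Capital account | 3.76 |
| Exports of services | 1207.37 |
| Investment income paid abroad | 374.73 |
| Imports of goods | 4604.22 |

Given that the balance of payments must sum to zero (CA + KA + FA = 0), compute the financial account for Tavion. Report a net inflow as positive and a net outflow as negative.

Goods balance = 2755.63 - 4604.22 = -1848.59
Services balance = 1207.37 - 960.87 = 246.50
Trade balance (goods + services) = -1848.59 + 246.50 = -1602.09
Net primary income = 292.08 - 374.73 = -82.65
Net secondary income = 348.85 - 143.43 = 205.42
Current account = -1602.09 + (-82.65) + 205.42 = -1479.32
Financial account = -(-1479.32 + 3.76) = 1475.56

1475.56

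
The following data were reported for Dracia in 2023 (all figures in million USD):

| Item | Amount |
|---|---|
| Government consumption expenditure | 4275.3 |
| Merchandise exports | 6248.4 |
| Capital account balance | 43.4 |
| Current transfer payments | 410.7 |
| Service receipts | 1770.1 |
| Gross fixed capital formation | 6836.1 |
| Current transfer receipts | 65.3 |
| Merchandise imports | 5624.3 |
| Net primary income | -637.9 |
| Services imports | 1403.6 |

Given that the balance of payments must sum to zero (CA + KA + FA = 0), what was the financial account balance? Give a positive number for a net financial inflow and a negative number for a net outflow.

Goods balance = 6248.4 - 5624.3 = 624.1
Services balance = 1770.1 - 1403.6 = 366.5
Trade balance (goods + services) = 624.1 + 366.5 = 990.6
Net primary income = -637.9
Net secondary income = 65.3 - 410.7 = -345.4
Current account = 990.6 + (-637.9) + (-345.4) = 7.3
Financial account = -(7.3 + 43.4) = -50.7

-50.7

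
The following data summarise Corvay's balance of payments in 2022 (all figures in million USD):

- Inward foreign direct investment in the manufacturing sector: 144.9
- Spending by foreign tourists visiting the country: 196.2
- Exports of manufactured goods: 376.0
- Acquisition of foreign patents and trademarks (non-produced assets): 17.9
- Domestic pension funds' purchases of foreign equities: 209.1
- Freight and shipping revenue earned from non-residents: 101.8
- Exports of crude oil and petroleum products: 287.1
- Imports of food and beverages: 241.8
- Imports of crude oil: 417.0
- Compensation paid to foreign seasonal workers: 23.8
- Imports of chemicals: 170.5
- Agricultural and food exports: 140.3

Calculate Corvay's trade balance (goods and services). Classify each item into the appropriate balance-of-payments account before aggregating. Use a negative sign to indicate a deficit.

272.1

Goods: 140.3 + 287.1 - 241.8 - 417.0 + 376.0 - 170.5 = -25.9
Services: 101.8 + 196.2 = 298.0
Trade balance = -25.9 + 298.0 = 272.1
(Excluded from the trade balance — financial account: inward foreign direct investment in the manufacturing sector 144.9, domestic pension funds' purchases of foreign equities 209.1; capital account: acquisition of foreign patents and trademarks (non-produced assets) 17.9; primary income: compensation paid to foreign seasonal workers 23.8.)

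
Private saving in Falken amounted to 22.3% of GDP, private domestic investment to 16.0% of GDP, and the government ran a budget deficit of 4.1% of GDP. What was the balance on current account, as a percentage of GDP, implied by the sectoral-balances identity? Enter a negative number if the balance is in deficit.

By the sectoral-balances identity, CA = (S_private - I) + (T - G).
Private balance = 22.3 - 16.0 = 6.3
Government balance (T - G) = -4.1
CA = 6.3 + (-4.1) = 2.2

2.2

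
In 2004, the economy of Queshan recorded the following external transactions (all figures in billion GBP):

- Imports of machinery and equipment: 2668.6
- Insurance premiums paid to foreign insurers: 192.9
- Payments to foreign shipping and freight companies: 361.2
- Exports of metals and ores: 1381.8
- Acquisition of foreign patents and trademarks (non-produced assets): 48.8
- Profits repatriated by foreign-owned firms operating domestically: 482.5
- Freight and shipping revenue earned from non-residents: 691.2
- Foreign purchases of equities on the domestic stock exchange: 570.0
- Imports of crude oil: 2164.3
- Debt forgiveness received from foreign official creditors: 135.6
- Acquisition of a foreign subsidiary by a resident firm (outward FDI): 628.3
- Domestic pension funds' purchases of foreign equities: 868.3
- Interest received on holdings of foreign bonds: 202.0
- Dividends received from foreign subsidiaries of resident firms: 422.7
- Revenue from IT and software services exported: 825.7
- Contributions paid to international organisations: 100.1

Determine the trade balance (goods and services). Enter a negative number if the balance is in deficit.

Goods: -2164.3 + 1381.8 - 2668.6 = -3451.1
Services: 691.2 + 825.7 - 192.9 - 361.2 = 962.8
Trade balance = -3451.1 + 962.8 = -2488.3
(Excluded from the trade balance — capital account: acquisition of foreign patents and trademarks (non-produced assets) 48.8, debt forgiveness received from foreign official creditors 135.6; primary income: profits repatriated by foreign-owned firms operating domestically 482.5, interest received on holdings of foreign bonds 202.0, dividends received from foreign subsidiaries of resident firms 422.7; financial account: foreign purchases of equities on the domestic stock exchange 570.0, acquisition of a foreign subsidiary by a resident firm (outward FDI) 628.3, domestic pension funds' purchases of foreign equities 868.3; secondary income: contributions paid to international organisations 100.1.)

-2488.3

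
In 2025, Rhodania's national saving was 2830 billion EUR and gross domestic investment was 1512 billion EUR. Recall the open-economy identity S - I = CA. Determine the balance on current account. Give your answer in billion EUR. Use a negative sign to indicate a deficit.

1318

S - I = CA (net lending to the rest of the world).
CA = S - I = 2830 - 1512 = 1318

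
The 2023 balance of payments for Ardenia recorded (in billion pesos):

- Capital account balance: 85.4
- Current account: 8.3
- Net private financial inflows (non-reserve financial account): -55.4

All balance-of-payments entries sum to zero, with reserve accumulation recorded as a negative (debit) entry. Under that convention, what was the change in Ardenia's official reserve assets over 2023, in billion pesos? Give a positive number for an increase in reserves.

Official reserve transactions balance = -(8.3 + 85.4 + (-55.4)) = -38.3
An accumulation of reserves is recorded as a debit (negative entry), so the change in the stock of reserves is the negative of that balance.
Change in official reserves = -(-38.3) = 38.3

38.3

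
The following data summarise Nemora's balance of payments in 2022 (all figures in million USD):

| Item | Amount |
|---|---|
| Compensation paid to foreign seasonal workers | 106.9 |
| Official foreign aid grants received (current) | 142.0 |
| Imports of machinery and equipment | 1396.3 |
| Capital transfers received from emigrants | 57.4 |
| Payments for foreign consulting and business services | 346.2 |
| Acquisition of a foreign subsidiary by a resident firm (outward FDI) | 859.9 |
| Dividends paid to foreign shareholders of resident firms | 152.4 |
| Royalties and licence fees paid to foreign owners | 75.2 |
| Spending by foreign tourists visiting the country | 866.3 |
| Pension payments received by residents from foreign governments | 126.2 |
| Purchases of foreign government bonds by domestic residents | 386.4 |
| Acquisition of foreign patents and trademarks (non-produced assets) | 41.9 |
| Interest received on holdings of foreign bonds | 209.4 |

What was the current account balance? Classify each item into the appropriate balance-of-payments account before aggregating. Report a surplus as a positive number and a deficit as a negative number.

Goods: -1396.3
Services: 866.3 - 346.2 - 75.2 = 444.9
Primary income: -152.4 + 209.4 - 106.9 = -49.9
Secondary income: 126.2 + 142.0 = 268.2
Current account = (-1396.3) + 444.9 + (-49.9) + 268.2 = -733.1
(Excluded from the current account — capital account: capital transfers received from emigrants 57.4, acquisition of foreign patents and trademarks (non-produced assets) 41.9; financial account: acquisition of a foreign subsidiary by a resident firm (outward FDI) 859.9, purchases of foreign government bonds by domestic residents 386.4.)

-733.1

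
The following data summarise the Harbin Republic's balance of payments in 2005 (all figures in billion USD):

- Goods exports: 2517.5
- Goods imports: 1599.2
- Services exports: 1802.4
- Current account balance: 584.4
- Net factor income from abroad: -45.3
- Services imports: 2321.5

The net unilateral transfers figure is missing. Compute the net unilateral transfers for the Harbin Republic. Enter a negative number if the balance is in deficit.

Current account = goods balance + services balance + net primary income + net secondary income
Sum of the known components = 353.9
Net unilateral transfers = CA - (known components) = 584.4 - 353.9 = 230.5

230.5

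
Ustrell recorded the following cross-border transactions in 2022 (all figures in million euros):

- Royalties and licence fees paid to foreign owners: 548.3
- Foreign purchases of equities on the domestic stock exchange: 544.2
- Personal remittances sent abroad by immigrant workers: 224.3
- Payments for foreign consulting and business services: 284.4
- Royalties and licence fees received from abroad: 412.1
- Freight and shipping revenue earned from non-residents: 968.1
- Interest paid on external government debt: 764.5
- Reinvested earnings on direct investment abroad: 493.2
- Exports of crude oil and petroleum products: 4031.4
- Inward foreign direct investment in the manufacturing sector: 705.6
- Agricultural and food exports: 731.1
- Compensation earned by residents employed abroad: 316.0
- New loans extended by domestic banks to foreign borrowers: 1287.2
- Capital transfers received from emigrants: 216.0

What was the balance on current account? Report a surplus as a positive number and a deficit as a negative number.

5130.4

Goods: 4031.4 + 731.1 = 4762.5
Services: -548.3 + 968.1 + 412.1 - 284.4 = 547.5
Primary income: -764.5 + 493.2 + 316.0 = 44.7
Secondary income: -224.3
Current account = 4762.5 + 547.5 + 44.7 + (-224.3) = 5130.4
(Excluded from the current account — financial account: foreign purchases of equities on the domestic stock exchange 544.2, inward foreign direct investment in the manufacturing sector 705.6, new loans extended by domestic banks to foreign borrowers 1287.2; capital account: capital transfers received from emigrants 216.0.)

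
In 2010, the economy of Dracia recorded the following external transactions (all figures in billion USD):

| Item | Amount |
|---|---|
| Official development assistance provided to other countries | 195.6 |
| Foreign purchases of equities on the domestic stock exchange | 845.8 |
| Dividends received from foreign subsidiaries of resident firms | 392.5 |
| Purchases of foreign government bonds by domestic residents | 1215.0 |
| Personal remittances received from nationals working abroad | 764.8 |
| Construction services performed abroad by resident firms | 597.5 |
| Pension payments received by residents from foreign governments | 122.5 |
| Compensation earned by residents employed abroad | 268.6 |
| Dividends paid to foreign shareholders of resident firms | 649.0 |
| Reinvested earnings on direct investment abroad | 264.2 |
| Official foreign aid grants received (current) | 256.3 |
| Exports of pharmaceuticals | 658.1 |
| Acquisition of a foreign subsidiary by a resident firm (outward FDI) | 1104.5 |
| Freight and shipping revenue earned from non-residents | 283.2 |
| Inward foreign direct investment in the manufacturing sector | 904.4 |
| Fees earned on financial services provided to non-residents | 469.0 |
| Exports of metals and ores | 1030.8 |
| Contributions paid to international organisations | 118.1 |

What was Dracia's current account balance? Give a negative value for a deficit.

Goods: 658.1 + 1030.8 = 1688.9
Services: 597.5 + 469.0 + 283.2 = 1349.7
Primary income: 392.5 + 268.6 + 264.2 - 649.0 = 276.3
Secondary income: -118.1 + 764.8 - 195.6 + 256.3 + 122.5 = 829.9
Current account = 1688.9 + 1349.7 + 276.3 + 829.9 = 4144.8
(Excluded from the current account — financial account: foreign purchases of equities on the domestic stock exchange 845.8, purchases of foreign government bonds by domestic residents 1215.0, acquisition of a foreign subsidiary by a resident firm (outward FDI) 1104.5, inward foreign direct investment in the manufacturing sector 904.4.)

4144.8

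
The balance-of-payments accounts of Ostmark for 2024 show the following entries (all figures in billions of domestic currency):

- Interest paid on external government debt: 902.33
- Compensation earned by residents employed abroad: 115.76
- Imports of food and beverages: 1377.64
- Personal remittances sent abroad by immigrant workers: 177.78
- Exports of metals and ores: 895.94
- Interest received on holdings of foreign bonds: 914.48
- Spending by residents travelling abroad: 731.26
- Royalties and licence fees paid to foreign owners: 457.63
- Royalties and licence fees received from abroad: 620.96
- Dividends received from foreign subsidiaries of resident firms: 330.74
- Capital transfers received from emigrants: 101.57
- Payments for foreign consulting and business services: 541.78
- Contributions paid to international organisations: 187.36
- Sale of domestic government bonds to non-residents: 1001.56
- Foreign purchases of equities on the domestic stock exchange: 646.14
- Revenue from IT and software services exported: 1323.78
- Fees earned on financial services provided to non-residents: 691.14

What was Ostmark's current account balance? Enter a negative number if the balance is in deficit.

517.02

Goods: -1377.64 + 895.94 = -481.70
Services: -457.63 + 620.96 - 731.26 + 691.14 + 1323.78 - 541.78 = 905.21
Primary income: 914.48 + 115.76 + 330.74 - 902.33 = 458.65
Secondary income: -177.78 - 187.36 = -365.14
Current account = (-481.70) + 905.21 + 458.65 + (-365.14) = 517.02
(Excluded from the current account — capital account: capital transfers received from emigrants 101.57; financial account: sale of domestic government bonds to non-residents 1001.56, foreign purchases of equities on the domestic stock exchange 646.14.)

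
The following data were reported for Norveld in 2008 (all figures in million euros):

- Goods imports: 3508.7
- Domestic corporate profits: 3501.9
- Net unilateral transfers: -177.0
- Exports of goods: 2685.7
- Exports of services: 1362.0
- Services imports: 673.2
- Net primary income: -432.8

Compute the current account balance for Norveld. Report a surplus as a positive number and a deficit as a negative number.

-744.0

Goods balance = 2685.7 - 3508.7 = -823.0
Services balance = 1362.0 - 673.2 = 688.8
Trade balance (goods + services) = -823.0 + 688.8 = -134.2
Net primary income = -432.8
Net secondary income = -177.0
Current account = -134.2 + (-432.8) + (-177.0) = -744.0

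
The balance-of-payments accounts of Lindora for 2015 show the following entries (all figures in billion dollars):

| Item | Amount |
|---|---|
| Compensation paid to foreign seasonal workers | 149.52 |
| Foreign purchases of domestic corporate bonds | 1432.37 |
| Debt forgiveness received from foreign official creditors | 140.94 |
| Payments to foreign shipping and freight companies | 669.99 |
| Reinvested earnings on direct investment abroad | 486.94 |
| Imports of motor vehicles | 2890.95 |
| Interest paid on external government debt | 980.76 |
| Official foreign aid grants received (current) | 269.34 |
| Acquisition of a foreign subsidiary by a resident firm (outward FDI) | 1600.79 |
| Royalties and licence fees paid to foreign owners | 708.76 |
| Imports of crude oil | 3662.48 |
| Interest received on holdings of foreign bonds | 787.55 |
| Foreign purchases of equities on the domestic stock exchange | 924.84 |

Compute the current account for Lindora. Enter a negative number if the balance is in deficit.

Goods: -3662.48 - 2890.95 = -6553.43
Services: -669.99 - 708.76 = -1378.75
Primary income: 486.94 + 787.55 - 980.76 - 149.52 = 144.21
Secondary income: 269.34
Current account = (-6553.43) + (-1378.75) + 144.21 + 269.34 = -7518.63
(Excluded from the current account — financial account: foreign purchases of domestic corporate bonds 1432.37, acquisition of a foreign subsidiary by a resident firm (outward FDI) 1600.79, foreign purchases of equities on the domestic stock exchange 924.84; capital account: debt forgiveness received from foreign official creditors 140.94.)

-7518.63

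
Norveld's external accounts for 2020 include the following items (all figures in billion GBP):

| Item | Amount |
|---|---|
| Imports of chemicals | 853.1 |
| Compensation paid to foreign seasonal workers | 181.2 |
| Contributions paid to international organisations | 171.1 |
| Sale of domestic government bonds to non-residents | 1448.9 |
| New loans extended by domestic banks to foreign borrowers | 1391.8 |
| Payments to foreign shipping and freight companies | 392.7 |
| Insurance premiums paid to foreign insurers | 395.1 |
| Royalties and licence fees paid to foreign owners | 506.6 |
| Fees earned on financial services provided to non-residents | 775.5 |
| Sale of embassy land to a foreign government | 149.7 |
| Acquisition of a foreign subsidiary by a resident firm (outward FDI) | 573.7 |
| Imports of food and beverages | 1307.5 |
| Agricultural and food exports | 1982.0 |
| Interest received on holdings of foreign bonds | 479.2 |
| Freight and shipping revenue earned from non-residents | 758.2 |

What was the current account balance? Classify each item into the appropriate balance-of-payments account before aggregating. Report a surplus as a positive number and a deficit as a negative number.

Goods: -853.1 + 1982.0 - 1307.5 = -178.6
Services: -395.1 + 775.5 - 506.6 - 392.7 + 758.2 = 239.3
Primary income: -181.2 + 479.2 = 298.0
Secondary income: -171.1
Current account = (-178.6) + 239.3 + 298.0 + (-171.1) = 187.6
(Excluded from the current account — financial account: sale of domestic government bonds to non-residents 1448.9, new loans extended by domestic banks to foreign borrowers 1391.8, acquisition of a foreign subsidiary by a resident firm (outward FDI) 573.7; capital account: sale of embassy land to a foreign government 149.7.)

187.6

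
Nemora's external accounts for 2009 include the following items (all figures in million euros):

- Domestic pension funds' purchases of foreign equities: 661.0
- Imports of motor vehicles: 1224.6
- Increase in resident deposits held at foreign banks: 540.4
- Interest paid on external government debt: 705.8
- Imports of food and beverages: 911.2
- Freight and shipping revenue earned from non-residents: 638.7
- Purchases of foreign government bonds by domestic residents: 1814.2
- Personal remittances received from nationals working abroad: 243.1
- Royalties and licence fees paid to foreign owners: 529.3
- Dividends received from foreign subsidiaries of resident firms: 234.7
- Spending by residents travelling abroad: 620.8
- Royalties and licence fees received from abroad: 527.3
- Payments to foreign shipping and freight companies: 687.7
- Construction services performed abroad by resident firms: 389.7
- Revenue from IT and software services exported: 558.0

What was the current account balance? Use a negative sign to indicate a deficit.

-2087.9

Goods: -911.2 - 1224.6 = -2135.8
Services: -529.3 - 687.7 + 389.7 + 527.3 - 620.8 + 638.7 + 558.0 = 275.9
Primary income: -705.8 + 234.7 = -471.1
Secondary income: 243.1
Current account = (-2135.8) + 275.9 + (-471.1) + 243.1 = -2087.9
(Excluded from the current account — financial account: domestic pension funds' purchases of foreign equities 661.0, increase in resident deposits held at foreign banks 540.4, purchases of foreign government bonds by domestic residents 1814.2.)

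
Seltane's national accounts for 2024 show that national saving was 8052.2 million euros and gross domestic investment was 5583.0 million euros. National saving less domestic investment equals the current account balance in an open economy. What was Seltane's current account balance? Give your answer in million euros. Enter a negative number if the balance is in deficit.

2469.2

S - I = CA (net lending to the rest of the world).
CA = S - I = 8052.2 - 5583.0 = 2469.2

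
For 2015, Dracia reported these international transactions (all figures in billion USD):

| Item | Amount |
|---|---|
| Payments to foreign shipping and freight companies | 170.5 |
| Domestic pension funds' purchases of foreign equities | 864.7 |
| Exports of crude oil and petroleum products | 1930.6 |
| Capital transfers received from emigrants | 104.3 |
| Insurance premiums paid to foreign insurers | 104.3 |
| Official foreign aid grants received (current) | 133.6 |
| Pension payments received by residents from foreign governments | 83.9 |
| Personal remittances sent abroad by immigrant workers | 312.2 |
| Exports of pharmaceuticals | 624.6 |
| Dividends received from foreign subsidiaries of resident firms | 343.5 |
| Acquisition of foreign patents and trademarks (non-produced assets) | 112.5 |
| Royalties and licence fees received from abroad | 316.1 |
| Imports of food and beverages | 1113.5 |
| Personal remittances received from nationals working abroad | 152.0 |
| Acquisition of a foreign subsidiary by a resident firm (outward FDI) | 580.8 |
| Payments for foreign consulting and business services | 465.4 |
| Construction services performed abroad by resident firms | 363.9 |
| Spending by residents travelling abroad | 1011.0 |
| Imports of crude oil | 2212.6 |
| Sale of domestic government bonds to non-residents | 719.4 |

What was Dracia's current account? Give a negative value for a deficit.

Goods: -1113.5 + 1930.6 - 2212.6 + 624.6 = -770.9
Services: -1011.0 - 104.3 - 465.4 + 316.1 - 170.5 + 363.9 = -1071.2
Primary income: 343.5
Secondary income: 133.6 + 152.0 - 312.2 + 83.9 = 57.3
Current account = (-770.9) + (-1071.2) + 343.5 + 57.3 = -1441.3
(Excluded from the current account — financial account: domestic pension funds' purchases of foreign equities 864.7, acquisition of a foreign subsidiary by a resident firm (outward FDI) 580.8, sale of domestic government bonds to non-residents 719.4; capital account: capital transfers received from emigrants 104.3, acquisition of foreign patents and trademarks (non-produced assets) 112.5.)

-1441.3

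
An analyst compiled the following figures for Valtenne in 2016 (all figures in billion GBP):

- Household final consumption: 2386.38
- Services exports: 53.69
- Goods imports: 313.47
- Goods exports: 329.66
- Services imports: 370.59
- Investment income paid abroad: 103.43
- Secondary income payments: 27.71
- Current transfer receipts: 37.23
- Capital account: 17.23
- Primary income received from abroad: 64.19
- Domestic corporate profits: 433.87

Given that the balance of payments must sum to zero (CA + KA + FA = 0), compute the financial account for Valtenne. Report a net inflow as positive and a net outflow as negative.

Goods balance = 329.66 - 313.47 = 16.19
Services balance = 53.69 - 370.59 = -316.90
Trade balance (goods + services) = 16.19 + (-316.90) = -300.71
Net primary income = 64.19 - 103.43 = -39.24
Net secondary income = 37.23 - 27.71 = 9.52
Current account = -300.71 + (-39.24) + 9.52 = -330.43
Financial account = -(-330.43 + 17.23) = 313.20

313.20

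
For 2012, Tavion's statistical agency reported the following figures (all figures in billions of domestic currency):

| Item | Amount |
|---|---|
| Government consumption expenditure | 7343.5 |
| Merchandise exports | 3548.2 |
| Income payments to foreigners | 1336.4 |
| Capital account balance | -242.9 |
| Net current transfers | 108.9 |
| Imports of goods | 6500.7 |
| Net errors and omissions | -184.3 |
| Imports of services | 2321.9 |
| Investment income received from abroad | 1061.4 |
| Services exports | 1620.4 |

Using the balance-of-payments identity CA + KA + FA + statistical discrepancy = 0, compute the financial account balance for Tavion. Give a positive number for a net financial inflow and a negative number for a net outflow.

Goods balance = 3548.2 - 6500.7 = -2952.5
Services balance = 1620.4 - 2321.9 = -701.5
Trade balance (goods + services) = -2952.5 + (-701.5) = -3654.0
Net primary income = 1061.4 - 1336.4 = -275.0
Net secondary income = 108.9
Current account = -3654.0 + (-275.0) + 108.9 = -3820.1
Financial account = -(-3820.1 + (-242.9) + (-184.3)) = 4247.3

4247.3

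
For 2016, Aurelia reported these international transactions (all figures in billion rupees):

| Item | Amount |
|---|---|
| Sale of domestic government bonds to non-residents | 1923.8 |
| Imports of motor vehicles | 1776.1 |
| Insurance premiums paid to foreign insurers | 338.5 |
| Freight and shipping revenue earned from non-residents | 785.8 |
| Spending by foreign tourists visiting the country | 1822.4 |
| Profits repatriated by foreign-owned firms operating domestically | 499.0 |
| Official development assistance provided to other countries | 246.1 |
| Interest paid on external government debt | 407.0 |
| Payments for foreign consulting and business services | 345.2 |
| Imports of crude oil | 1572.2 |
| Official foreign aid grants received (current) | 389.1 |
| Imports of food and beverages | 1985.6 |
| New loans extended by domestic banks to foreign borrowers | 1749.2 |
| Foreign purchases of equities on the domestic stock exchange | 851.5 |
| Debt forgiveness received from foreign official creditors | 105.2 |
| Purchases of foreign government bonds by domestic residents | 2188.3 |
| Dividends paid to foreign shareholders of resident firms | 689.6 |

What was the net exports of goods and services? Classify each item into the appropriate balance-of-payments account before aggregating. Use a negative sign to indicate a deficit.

-3409.4

Goods: -1776.1 - 1985.6 - 1572.2 = -5333.9
Services: -338.5 + 785.8 + 1822.4 - 345.2 = 1924.5
Trade balance = -5333.9 + 1924.5 = -3409.4
(Excluded from the trade balance — financial account: sale of domestic government bonds to non-residents 1923.8, new loans extended by domestic banks to foreign borrowers 1749.2, foreign purchases of equities on the domestic stock exchange 851.5, purchases of foreign government bonds by domestic residents 2188.3; primary income: profits repatriated by foreign-owned firms operating domestically 499.0, interest paid on external government debt 407.0, dividends paid to foreign shareholders of resident firms 689.6; secondary income: official development assistance provided to other countries 246.1, official foreign aid grants received (current) 389.1; capital account: debt forgiveness received from foreign official creditors 105.2.)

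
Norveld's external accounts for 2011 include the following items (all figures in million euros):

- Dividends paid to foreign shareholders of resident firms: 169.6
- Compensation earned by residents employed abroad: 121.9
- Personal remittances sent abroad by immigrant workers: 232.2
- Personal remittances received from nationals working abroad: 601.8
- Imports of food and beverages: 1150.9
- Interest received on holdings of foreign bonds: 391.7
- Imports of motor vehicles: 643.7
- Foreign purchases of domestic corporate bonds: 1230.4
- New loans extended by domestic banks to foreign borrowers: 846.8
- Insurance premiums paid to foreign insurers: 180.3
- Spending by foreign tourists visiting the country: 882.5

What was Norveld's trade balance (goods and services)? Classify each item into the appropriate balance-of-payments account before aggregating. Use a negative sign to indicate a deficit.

-1092.4

Goods: -643.7 - 1150.9 = -1794.6
Services: -180.3 + 882.5 = 702.2
Trade balance = -1794.6 + 702.2 = -1092.4
(Excluded from the trade balance — primary income: dividends paid to foreign shareholders of resident firms 169.6, compensation earned by residents employed abroad 121.9, interest received on holdings of foreign bonds 391.7; secondary income: personal remittances sent abroad by immigrant workers 232.2, personal remittances received from nationals working abroad 601.8; financial account: foreign purchases of domestic corporate bonds 1230.4, new loans extended by domestic banks to foreign borrowers 846.8.)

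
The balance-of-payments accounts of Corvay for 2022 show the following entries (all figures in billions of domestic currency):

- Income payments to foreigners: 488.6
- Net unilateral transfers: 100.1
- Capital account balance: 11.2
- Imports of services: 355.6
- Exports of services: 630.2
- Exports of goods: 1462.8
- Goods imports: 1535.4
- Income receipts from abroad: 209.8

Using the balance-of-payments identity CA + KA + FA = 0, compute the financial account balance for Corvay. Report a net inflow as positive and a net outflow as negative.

Goods balance = 1462.8 - 1535.4 = -72.6
Services balance = 630.2 - 355.6 = 274.6
Trade balance (goods + services) = -72.6 + 274.6 = 202.0
Net primary income = 209.8 - 488.6 = -278.8
Net secondary income = 100.1
Current account = 202.0 + (-278.8) + 100.1 = 23.3
Financial account = -(23.3 + 11.2) = -34.5

-34.5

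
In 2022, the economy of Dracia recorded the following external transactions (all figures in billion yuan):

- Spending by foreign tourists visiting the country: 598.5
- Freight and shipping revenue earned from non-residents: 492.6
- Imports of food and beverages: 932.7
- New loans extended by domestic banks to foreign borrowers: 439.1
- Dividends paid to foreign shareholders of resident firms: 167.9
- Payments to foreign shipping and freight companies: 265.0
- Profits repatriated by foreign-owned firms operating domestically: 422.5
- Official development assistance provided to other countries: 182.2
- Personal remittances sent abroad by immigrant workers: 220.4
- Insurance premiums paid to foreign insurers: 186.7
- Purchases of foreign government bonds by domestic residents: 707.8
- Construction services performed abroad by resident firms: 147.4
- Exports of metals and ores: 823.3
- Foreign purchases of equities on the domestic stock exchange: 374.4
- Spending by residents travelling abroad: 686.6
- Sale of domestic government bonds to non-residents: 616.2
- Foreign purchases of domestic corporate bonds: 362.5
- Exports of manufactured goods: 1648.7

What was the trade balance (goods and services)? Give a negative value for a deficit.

Goods: 1648.7 - 932.7 + 823.3 = 1539.3
Services: 147.4 - 265.0 - 686.6 - 186.7 + 598.5 + 492.6 = 100.2
Trade balance = 1539.3 + 100.2 = 1639.5
(Excluded from the trade balance — financial account: new loans extended by domestic banks to foreign borrowers 439.1, purchases of foreign government bonds by domestic residents 707.8, foreign purchases of equities on the domestic stock exchange 374.4, sale of domestic government bonds to non-residents 616.2, foreign purchases of domestic corporate bonds 362.5; primary income: dividends paid to foreign shareholders of resident firms 167.9, profits repatriated by foreign-owned firms operating domestically 422.5; secondary income: official development assistance provided to other countries 182.2, personal remittances sent abroad by immigrant workers 220.4.)

1639.5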